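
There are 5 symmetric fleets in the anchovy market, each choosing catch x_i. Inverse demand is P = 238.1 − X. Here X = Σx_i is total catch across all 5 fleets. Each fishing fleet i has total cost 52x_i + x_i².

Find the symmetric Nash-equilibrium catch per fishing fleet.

A representative fishing fleet's profit is π_i = x_i(238.1 − X) − 52x_i − x_i², with X = x_i + Σ_{j≠i} x_j.
First-order condition: 186.1 − 4x_i − Σ_{j≠i} x_j = 0.
With identical fishing fleets, set every x_j = x: then 186.1 − 4x − 4x = 0, i.e. x = 186.1/8 = 23.2625.

23.2625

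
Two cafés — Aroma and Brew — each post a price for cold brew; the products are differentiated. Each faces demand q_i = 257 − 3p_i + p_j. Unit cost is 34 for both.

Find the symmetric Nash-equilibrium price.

71.8

Aroma's profit: π = (p_{Aroma} − 34)(257 − 3p_{Aroma} + p_{Brew}).
∂π/∂p_{Aroma} = 359 − 6p_{Aroma} + p_{Brew} = 0 ⇒ p_{Aroma} = 359/6 + (1/6)p_{Brew}.
By symmetry p_{Brew} = p_{Aroma}; substituting into the reaction function, (5/6)p_{Aroma} = 359/6 and p_{Aroma} = 71.8.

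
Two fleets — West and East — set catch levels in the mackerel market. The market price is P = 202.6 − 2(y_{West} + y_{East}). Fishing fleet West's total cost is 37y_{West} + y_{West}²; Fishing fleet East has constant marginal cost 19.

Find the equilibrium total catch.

53.28

Fishing fleet West's profit: π = y_{West}(202.6 − 2(y_{West} + y_{East})) − 37y_{West} − y_{West}².
∂π/∂y_{West} = 165.6 − 6y_{West} − 2y_{East} = 0, so y_{West} = 27.6 − (1/3)y_{East}.
For East: ∂π/∂y_{East} = 183.6 − 4y_{East} − 2y_{West} = 0 ⇒ y_{East} = 45.9 − 0.5y_{West}.
Solving the two reaction functions simultaneously: (1 − (−1/3)(−0.5))y_{West} = 27.6 − (1/3)·45.9, so (5/6)y_{West} = 12.3 and y_{West} = 14.76.
Then y_{East} = 45.9 − 0.5·14.76 = 38.52.
Total catch: 14.76 + 38.52 = 53.28.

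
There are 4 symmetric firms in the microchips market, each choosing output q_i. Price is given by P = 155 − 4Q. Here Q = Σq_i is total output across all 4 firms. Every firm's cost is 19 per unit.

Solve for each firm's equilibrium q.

6.8

A representative firm's profit is π_i = q_i(155 − 4Q) − 19q_i, with Q = q_i + Σ_{j≠i} q_j.
First-order condition: 136 − 8q_i − 4Σ_{j≠i} q_j = 0.
In a symmetric equilibrium every firm chooses the same q, so Σ_{j≠i} q_j = 3q. The condition becomes 136 − 20q = 0, giving q = 136/20 = 6.8.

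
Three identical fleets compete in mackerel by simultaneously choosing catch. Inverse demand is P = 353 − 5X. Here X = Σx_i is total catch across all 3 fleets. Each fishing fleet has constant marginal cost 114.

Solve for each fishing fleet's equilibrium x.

A representative fishing fleet's profit is π_i = x_i(353 − 5X) − 114x_i, with X = x_i + Σ_{j≠i} x_j.
First-order condition: 239 − 10x_i − 5Σ_{j≠i} x_j = 0.
With identical fishing fleets, set every x_j = x: then 239 − 10x − 10x = 0, i.e. x = 239/20 = 11.95.

11.95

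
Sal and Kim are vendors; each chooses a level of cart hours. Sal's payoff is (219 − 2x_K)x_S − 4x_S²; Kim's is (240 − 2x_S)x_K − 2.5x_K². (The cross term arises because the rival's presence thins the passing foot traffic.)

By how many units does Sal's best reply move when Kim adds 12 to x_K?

-3

Expanding Sal's payoff: 219x_S − 2x_Kx_S − 4x_S².
∂π/∂x_S = 219 − 2x_K − 8x_S = 0, so x_S = 27.375 − 0.25x_K.
The reaction-function slope is −0.25, so a 12-unit rise in x_K moves x_S by −0.25 × 12 = −3. Sal's best response falls — the actions are strategic substitutes.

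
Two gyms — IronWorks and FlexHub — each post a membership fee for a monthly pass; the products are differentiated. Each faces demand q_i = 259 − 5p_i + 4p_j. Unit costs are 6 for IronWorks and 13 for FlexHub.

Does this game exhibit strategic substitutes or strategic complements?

strategic complements

IronWorks's profit: π = (p_{IronWorks} − 6)(259 − 5p_{IronWorks} + 4p_{FlexHub}).
∂π/∂p_{IronWorks} = 289 − 10p_{IronWorks} + 4p_{FlexHub} = 0 ⇒ p_{IronWorks} = 28.9 + 0.4p_{FlexHub}.
The best-response slope dp_{IronWorks}/dp_{FlexHub} = 0.4 > 0: the reaction function is upward-sloping, so the choices are strategic complements.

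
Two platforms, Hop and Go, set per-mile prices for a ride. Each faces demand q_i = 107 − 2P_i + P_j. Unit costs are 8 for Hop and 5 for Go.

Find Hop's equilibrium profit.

2125.52

Hop's profit: π = (P_{Hop} − 8)(107 − 2P_{Hop} + P_{Go}).
∂π/∂P_{Hop} = 123 − 4P_{Hop} + P_{Go} = 0 ⇒ P_{Hop} = 30.75 + 0.25P_{Go}.
Similarly P_{Go} = 29.25 + 0.25P_{Hop}.
Plugging P_{Go} into Hop's best response: P_{Hop} = 30.75 + 0.25(29.25 + 0.25P_{Hop}) ⇒ 0.9375P_{Hop} = 38.0625, so P_{Hop} = 40.6.
Then P_{Go} = 29.25 + 0.25·40.6 = 39.4.
q_{Hop} = 107 − 2·40.6 + 39.4 = 65.2.
Profit = (40.6 − 8)·65.2 = 2125.52.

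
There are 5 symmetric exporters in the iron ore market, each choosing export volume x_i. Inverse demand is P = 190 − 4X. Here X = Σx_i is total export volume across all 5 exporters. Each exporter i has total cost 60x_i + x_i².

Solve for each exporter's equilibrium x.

A representative exporter's profit is π_i = x_i(190 − 4X) − 60x_i − x_i², with X = x_i + Σ_{j≠i} x_j.
First-order condition: 130 − 10x_i − 4Σ_{j≠i} x_j = 0.
Imposing symmetry (x_j = x for all j) turns Σ_{j≠i} x_j into 4x, so 130 = 26x and x = 5.

5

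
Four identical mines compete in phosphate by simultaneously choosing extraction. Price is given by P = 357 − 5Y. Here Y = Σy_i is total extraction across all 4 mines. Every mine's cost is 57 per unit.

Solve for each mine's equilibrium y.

A representative mine's profit is π_i = y_i(357 − 5Y) − 57y_i, with Y = y_i + Σ_{j≠i} y_j.
First-order condition: 300 − 10y_i − 5Σ_{j≠i} y_j = 0.
Imposing symmetry (y_j = y for all j) turns Σ_{j≠i} y_j into 3y, so 300 = 25y and y = 12.

12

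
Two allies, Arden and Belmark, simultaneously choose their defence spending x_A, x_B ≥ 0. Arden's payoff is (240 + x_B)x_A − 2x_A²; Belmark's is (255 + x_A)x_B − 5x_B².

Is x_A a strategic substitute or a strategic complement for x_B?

Expanding Arden's payoff: 240x_A + x_Bx_A − 2x_A².
∂π/∂x_A = 240 + x_B − 4x_A = 0, so x_A = 60 + 0.25x_B.
The best-response slope dx_A/dx_B = 0.25 > 0: the reaction function is upward-sloping, so the choices are strategic complements.

strategic complements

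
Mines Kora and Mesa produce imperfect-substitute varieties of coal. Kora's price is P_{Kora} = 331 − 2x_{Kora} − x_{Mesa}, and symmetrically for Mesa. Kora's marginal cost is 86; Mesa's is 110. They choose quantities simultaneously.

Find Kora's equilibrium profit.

5120.72

Mine Kora's profit: π = x_{Kora}(331 − 2x_{Kora} − x_{Mesa}) − 86x_{Kora}.
∂π/∂x_{Kora} = 245 − 4x_{Kora} − x_{Mesa} = 0 ⇒ x_{Kora} = 61.25 − 0.25x_{Mesa}.
Similarly x_{Mesa} = 55.25 − 0.25x_{Kora}.
Solving the two reaction functions simultaneously: (1 − (−0.25)(−0.25))x_{Kora} = 61.25 − 0.25·55.25, so 0.9375x_{Kora} = 47.4375 and x_{Kora} = 50.6.
Then x_{Mesa} = 55.25 − 0.25·50.6 = 42.6.
P_{Kora} = 331 − 2·50.6 − 42.6 = 187.2.
Profit = (187.2 − 86)·50.6 = 5120.72.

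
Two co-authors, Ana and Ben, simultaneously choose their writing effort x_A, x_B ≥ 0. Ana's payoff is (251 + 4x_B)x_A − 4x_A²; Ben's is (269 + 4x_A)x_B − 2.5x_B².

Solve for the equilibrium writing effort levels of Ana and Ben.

Expanding Ana's payoff: 251x_A + 4x_Bx_A − 4x_A².
∂π/∂x_A = 251 + 4x_B − 8x_A = 0, so x_A = 31.375 + 0.5x_B.
Likewise for Ben: x_B = 53.8 + 0.8x_A.
Plugging x_B into Ana's best response: x_A = 31.375 + 0.5(53.8 + 0.8x_A) ⇒ 0.6x_A = 58.275, so x_A = 97.125.
Then x_B = 53.8 + 0.8·97.125 = 131.5.

97.125, 131.5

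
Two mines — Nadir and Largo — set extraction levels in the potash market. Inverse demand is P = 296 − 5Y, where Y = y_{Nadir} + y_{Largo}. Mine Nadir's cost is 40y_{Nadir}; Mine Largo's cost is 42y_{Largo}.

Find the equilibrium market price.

126

Mine Nadir's profit: π = y_{Nadir}(296 − 5(y_{Nadir} + y_{Largo})) − 40y_{Nadir}.
∂π/∂y_{Nadir} = 256 − 10y_{Nadir} − 5y_{Largo} = 0, so y_{Nadir} = 25.6 − 0.5y_{Largo}.
By the same steps for Largo: y_{Largo} = 25.4 − 0.5y_{Nadir}.
Solving the two reaction functions simultaneously: (1 − (−0.5)(−0.5))y_{Nadir} = 25.6 − 0.5·25.4, so 0.75y_{Nadir} = 12.9 and y_{Nadir} = 17.2.
Then y_{Largo} = 25.4 − 0.5·17.2 = 16.8.
Equilibrium price: P = 296 − 5·34 = 126.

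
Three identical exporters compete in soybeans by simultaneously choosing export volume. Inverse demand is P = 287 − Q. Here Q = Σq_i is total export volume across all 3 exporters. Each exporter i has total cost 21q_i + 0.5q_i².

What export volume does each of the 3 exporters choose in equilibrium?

A representative exporter's profit is π_i = q_i(287 − Q) − 21q_i − 0.5q_i², with Q = q_i + Σ_{j≠i} q_j.
First-order condition: 266 − 3q_i − Σ_{j≠i} q_j = 0.
With identical exporters, set every q_j = q: then 266 − 3q − 2q = 0, i.e. q = 266/5 = 53.2.

53.2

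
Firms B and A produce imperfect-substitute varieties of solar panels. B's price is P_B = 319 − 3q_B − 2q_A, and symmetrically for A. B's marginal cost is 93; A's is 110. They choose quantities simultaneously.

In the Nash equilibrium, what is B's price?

Firm B's profit: π = q_B(319 − 3q_B − 2q_A) − 93q_B.
∂π/∂q_B = 226 − 6q_B − 2q_A = 0 ⇒ q_B = 113/3 − (1/3)q_A.
Similarly q_A = 209/6 − (1/3)q_B.
Solving the two reaction functions simultaneously: (1 − (−1/3)(−1/3))q_B = 113/3 − (1/3)·(209/6), so (8/9)q_B = 469/18 and q_B = 29.3125.
Then q_A = 209/6 − (1/3)·29.3125 = 25.0625.
P_B = 319 − 3·29.3125 − 2·25.0625 = 180.9375.

180.9375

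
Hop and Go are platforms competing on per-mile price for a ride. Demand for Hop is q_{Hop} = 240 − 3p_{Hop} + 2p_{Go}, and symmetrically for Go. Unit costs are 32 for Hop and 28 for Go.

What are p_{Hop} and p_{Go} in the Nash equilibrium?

Hop's profit: π = (p_{Hop} − 32)(240 − 3p_{Hop} + 2p_{Go}).
∂π/∂p_{Hop} = 336 − 6p_{Hop} + 2p_{Go} = 0 ⇒ p_{Hop} = 56 + (1/3)p_{Go}.
Similarly p_{Go} = 54 + (1/3)p_{Hop}.
Solving the two reaction functions simultaneously: (1 − (1/3)(1/3))p_{Hop} = 56 + (1/3)·54, so (8/9)p_{Hop} = 74 and p_{Hop} = 83.25.
Then p_{Go} = 54 + (1/3)·83.25 = 81.75.

83.25, 81.75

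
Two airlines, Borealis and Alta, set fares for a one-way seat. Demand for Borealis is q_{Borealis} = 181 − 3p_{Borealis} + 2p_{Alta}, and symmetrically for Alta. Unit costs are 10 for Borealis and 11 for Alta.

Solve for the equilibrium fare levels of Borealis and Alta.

52.9375, 53.3125

Borealis's profit: π = (p_{Borealis} − 10)(181 − 3p_{Borealis} + 2p_{Alta}).
∂π/∂p_{Borealis} = 211 − 6p_{Borealis} + 2p_{Alta} = 0 ⇒ p_{Borealis} = 211/6 + (1/3)p_{Alta}.
Similarly p_{Alta} = 107/3 + (1/3)p_{Borealis}.
Plugging p_{Alta} into Borealis's best response: p_{Borealis} = 211/6 + (1/3)(107/3 + (1/3)p_{Borealis}) ⇒ (8/9)p_{Borealis} = 847/18, so p_{Borealis} = 52.9375.
Then p_{Alta} = 107/3 + (1/3)·52.9375 = 53.3125.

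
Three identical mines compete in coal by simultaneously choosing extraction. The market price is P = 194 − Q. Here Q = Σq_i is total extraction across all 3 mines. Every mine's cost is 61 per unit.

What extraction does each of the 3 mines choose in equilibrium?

33.25

A representative mine's profit is π_i = q_i(194 − Q) − 61q_i, with Q = q_i + Σ_{j≠i} q_j.
First-order condition: 133 − 2q_i − Σ_{j≠i} q_j = 0.
Imposing symmetry (q_j = q for all j) turns Σ_{j≠i} q_j into 2q, so 133 = 4q and q = 33.25.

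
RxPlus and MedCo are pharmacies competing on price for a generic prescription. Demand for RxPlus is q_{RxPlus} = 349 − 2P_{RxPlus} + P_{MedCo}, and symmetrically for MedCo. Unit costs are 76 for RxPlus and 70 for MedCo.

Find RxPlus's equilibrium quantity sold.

RxPlus's profit: π = (P_{RxPlus} − 76)(349 − 2P_{RxPlus} + P_{MedCo}).
∂π/∂P_{RxPlus} = 501 − 4P_{RxPlus} + P_{MedCo} = 0 ⇒ P_{RxPlus} = 125.25 + 0.25P_{MedCo}.
Similarly P_{MedCo} = 122.25 + 0.25P_{RxPlus}.
Substituting the second reaction function into the first: P_{RxPlus} = 125.25 + 0.25(122.25 + 0.25P_{RxPlus}), which gives 0.9375P_{RxPlus} = 155.8125 ⇒ P_{RxPlus} = 166.2.
Then P_{MedCo} = 122.25 + 0.25·166.2 = 163.8.
q_{RxPlus} = 349 − 2·166.2 + 163.8 = 180.4.

180.4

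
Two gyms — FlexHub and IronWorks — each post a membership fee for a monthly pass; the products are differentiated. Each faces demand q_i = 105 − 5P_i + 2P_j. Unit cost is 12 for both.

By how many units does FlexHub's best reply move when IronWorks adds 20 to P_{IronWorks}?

FlexHub's profit: π = (P_{FlexHub} − 12)(105 − 5P_{FlexHub} + 2P_{IronWorks}).
∂π/∂P_{FlexHub} = 165 − 10P_{FlexHub} + 2P_{IronWorks} = 0 ⇒ P_{FlexHub} = 16.5 + 0.2P_{IronWorks}.
The reaction-function slope is 0.2, so a 20-unit rise in P_{IronWorks} moves P_{FlexHub} by 0.2 × 20 = 4. FlexHub's best response rises — the actions are strategic complements.

4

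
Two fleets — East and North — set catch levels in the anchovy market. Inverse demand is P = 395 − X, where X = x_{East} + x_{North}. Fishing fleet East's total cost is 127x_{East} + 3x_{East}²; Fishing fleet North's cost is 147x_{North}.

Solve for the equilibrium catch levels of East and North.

19.2, 114.4

Fishing fleet East's profit: π = x_{East}(395 − (x_{East} + x_{North})) − 127x_{East} − 3x_{East}².
∂π/∂x_{East} = 268 − 8x_{East} − x_{North} = 0, so x_{East} = 33.5 − 0.125x_{North}.
For North: ∂π/∂x_{North} = 248 − 2x_{North} − x_{East} = 0 ⇒ x_{North} = 124 − 0.5x_{East}.
Plugging x_{North} into East's best response: x_{East} = 33.5 − 0.125(124 − 0.5x_{East}) ⇒ 0.9375x_{East} = 18, so x_{East} = 19.2.
Then x_{North} = 124 − 0.5·19.2 = 114.4.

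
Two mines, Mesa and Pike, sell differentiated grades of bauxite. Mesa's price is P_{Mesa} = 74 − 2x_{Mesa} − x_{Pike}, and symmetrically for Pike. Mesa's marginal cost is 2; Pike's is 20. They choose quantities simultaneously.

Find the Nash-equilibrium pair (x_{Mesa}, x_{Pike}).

Mine Mesa's profit: π = x_{Mesa}(74 − 2x_{Mesa} − x_{Pike}) − 2x_{Mesa}.
∂π/∂x_{Mesa} = 72 − 4x_{Mesa} − x_{Pike} = 0 ⇒ x_{Mesa} = 18 − 0.25x_{Pike}.
Similarly x_{Pike} = 13.5 − 0.25x_{Mesa}.
Substituting the second reaction function into the first: x_{Mesa} = 18 − 0.25(13.5 − 0.25x_{Mesa}), which gives 0.9375x_{Mesa} = 14.625 ⇒ x_{Mesa} = 15.6.
Then x_{Pike} = 13.5 − 0.25·15.6 = 9.6.

15.6, 9.6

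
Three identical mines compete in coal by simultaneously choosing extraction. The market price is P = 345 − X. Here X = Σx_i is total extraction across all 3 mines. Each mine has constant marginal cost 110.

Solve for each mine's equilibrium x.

A representative mine's profit is π_i = x_i(345 − X) − 110x_i, with X = x_i + Σ_{j≠i} x_j.
First-order condition: 235 − 2x_i − Σ_{j≠i} x_j = 0.
Imposing symmetry (x_j = x for all j) turns Σ_{j≠i} x_j into 2x, so 235 = 4x and x = 58.75.

58.75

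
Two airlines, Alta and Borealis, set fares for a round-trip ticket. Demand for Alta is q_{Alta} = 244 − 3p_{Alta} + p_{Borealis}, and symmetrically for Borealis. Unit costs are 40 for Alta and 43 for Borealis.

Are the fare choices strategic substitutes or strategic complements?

strategic complements

Alta's profit: π = (p_{Alta} − 40)(244 − 3p_{Alta} + p_{Borealis}).
∂π/∂p_{Alta} = 364 − 6p_{Alta} + p_{Borealis} = 0 ⇒ p_{Alta} = 182/3 + (1/6)p_{Borealis}.
The best-response slope dp_{Alta}/dp_{Borealis} = 1/6 > 0: the reaction function is upward-sloping, so the choices are strategic complements.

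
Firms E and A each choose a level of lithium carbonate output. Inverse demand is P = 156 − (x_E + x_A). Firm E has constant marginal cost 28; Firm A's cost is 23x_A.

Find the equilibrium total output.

87

Firm E's profit: π = x_E(156 − (x_E + x_A)) − 28x_E.
∂π/∂x_E = 128 − 2x_E − x_A = 0, so x_E = 64 − 0.5x_A.
By the same steps for A: x_A = 66.5 − 0.5x_E.
Substituting the second reaction function into the first: x_E = 64 − 0.5(66.5 − 0.5x_E), which gives 0.75x_E = 30.75 ⇒ x_E = 41.
Then x_A = 66.5 − 0.5·41 = 46.
Total output: 41 + 46 = 87.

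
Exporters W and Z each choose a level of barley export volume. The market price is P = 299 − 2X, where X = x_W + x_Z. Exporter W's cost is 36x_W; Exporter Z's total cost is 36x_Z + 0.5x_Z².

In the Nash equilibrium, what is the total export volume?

82.1875

Exporter W's profit: π = x_W(299 − 2(x_W + x_Z)) − 36x_W.
∂π/∂x_W = 263 − 4x_W − 2x_Z = 0, so x_W = 65.75 − 0.5x_Z.
For Z: ∂π/∂x_Z = 263 − 5x_Z − 2x_W = 0 ⇒ x_Z = 52.6 − 0.4x_W.
Substituting the second reaction function into the first: x_W = 65.75 − 0.5(52.6 − 0.4x_W), which gives 0.8x_W = 39.45 ⇒ x_W = 49.3125.
Then x_Z = 52.6 − 0.4·49.3125 = 32.875.
Total export volume: 49.3125 + 32.875 = 82.1875.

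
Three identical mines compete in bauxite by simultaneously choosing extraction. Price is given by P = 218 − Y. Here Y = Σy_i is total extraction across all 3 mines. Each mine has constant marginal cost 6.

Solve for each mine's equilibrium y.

53

A representative mine's profit is π_i = y_i(218 − Y) − 6y_i, with Y = y_i + Σ_{j≠i} y_j.
First-order condition: 212 − 2y_i − Σ_{j≠i} y_j = 0.
In a symmetric equilibrium every mine chooses the same y, so Σ_{j≠i} y_j = 2y. The condition becomes 212 − 4y = 0, giving y = 212/4 = 53.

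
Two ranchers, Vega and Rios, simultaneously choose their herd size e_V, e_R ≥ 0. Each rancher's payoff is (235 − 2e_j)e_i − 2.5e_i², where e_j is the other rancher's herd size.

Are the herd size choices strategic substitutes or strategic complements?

strategic substitutes

Vega's payoff is (235 − 2e_R)e_V − 2.5e_V².
∂π/∂e_V = 235 − 2e_R − 5e_V = 0, so e_V = 47 − 0.4e_R.
The best-response slope de_V/de_R = −0.4 < 0: the reaction function is downward-sloping, so the choices are strategic substitutes.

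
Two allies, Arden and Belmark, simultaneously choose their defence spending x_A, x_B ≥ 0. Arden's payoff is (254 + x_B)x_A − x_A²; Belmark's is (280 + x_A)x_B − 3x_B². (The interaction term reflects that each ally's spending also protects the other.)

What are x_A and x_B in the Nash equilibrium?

164, 74

Expanding Arden's payoff: 254x_A + x_Bx_A − x_A².
∂π/∂x_A = 254 + x_B − 2x_A = 0, so x_A = 127 + 0.5x_B.
Likewise for Belmark: x_B = 140/3 + (1/6)x_A.
Solving the two reaction functions simultaneously: (1 − (0.5)(1/6))x_A = 127 + 0.5·(140/3), so (11/12)x_A = 451/3 and x_A = 164.
Then x_B = 140/3 + (1/6)·164 = 74.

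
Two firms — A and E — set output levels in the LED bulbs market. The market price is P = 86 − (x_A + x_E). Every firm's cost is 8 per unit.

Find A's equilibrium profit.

676

Firm A's profit: π = x_A(86 − (x_A + x_E)) − 8x_A.
∂π/∂x_A = 78 − 2x_A − x_E = 0, so x_A = 39 − 0.5x_E.
The game is symmetric, so in equilibrium x_E = x_A: the reaction function gives 1.5x_A = 39, hence x_A = 26.
Price P = 86 − 52 = 34.
A's profit: (34 − 8)·26 = 676.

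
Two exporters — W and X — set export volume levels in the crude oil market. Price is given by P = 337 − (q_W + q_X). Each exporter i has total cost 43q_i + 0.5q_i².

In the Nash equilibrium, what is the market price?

Exporter W's profit: π = q_W(337 − (q_W + q_X)) − 43q_W − 0.5q_W².
∂π/∂q_W = 294 − 3q_W − q_X = 0, so q_W = 98 − (1/3)q_X.
By symmetry q_X = q_W; substituting into the reaction function, (4/3)q_W = 98 and q_W = 73.5.
Equilibrium price: P = 337 − 147 = 190.

190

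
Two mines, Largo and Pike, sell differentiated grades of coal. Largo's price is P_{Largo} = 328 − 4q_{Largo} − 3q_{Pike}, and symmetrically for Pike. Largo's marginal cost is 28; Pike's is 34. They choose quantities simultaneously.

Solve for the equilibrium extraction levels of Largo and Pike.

Mine Largo's profit: π = q_{Largo}(328 − 4q_{Largo} − 3q_{Pike}) − 28q_{Largo}.
∂π/∂q_{Largo} = 300 − 8q_{Largo} − 3q_{Pike} = 0 ⇒ q_{Largo} = 37.5 − 0.375q_{Pike}.
Similarly q_{Pike} = 36.75 − 0.375q_{Largo}.
Solving the two reaction functions simultaneously: (1 − (−0.375)(−0.375))q_{Largo} = 37.5 − 0.375·36.75, so (55/64)q_{Largo} = 759/32 and q_{Largo} = 27.6.
Then q_{Pike} = 36.75 − 0.375·27.6 = 26.4.

27.6, 26.4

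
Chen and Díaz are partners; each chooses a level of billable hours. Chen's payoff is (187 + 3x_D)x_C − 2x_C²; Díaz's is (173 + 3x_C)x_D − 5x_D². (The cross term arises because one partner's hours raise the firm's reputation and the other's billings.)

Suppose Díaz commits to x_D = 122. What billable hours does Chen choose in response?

138.25

Expanding Chen's payoff: 187x_C + 3x_Dx_C − 2x_C².
∂π/∂x_C = 187 + 3x_D − 4x_C = 0, so x_C = 46.75 + 0.75x_D.
At x_D = 122: x_C = 46.75 + 0.75·122 = 138.25.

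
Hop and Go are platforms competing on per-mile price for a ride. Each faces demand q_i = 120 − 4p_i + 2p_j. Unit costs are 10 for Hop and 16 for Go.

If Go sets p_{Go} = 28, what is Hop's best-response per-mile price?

27

Hop's profit: π = (p_{Hop} − 10)(120 − 4p_{Hop} + 2p_{Go}).
∂π/∂p_{Hop} = 160 − 8p_{Hop} + 2p_{Go} = 0 ⇒ p_{Hop} = 20 + 0.25p_{Go}.
At p_{Go} = 28: p_{Hop} = 20 + 0.25·28 = 27.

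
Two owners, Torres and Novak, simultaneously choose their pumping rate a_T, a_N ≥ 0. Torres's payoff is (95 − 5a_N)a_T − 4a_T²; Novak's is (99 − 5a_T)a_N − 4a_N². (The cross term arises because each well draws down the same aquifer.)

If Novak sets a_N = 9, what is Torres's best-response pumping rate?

6.25

Expanding Torres's payoff: 95a_T − 5a_Na_T − 4a_T².
∂π/∂a_T = 95 − 5a_N − 8a_T = 0, so a_T = 11.875 − 0.625a_N.
At a_N = 9: a_T = 11.875 − 0.625·9 = 6.25.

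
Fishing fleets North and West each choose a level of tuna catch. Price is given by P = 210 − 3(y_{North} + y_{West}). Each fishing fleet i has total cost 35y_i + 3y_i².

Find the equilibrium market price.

140

Fishing fleet North's profit: π = y_{North}(210 − 3(y_{North} + y_{West})) − 35y_{North} − 3y_{North}².
∂π/∂y_{North} = 175 − 12y_{North} − 3y_{West} = 0, so y_{North} = 175/12 − 0.25y_{West}.
Setting y_{North} = y_{West} in the reaction function: y_{North} = 175/12 − 0.25y_{North}, so y_{North} = (175/12) / 1.25 = 35/3.
Equilibrium price: P = 210 − 3·(70/3) = 140.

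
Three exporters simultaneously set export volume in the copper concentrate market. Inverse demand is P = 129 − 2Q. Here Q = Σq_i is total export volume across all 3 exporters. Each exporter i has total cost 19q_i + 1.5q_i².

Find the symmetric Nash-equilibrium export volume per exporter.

10

A representative exporter's profit is π_i = q_i(129 − 2Q) − 19q_i − 1.5q_i², with Q = q_i + Σ_{j≠i} q_j.
First-order condition: 110 − 7q_i − 2Σ_{j≠i} q_j = 0.
Imposing symmetry (q_j = q for all j) turns Σ_{j≠i} q_j into 2q, so 110 = 11q and q = 10.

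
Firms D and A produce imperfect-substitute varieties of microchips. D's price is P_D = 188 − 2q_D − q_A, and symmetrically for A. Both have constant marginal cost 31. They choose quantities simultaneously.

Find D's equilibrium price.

Firm D's profit: π = q_D(188 − 2q_D − q_A) − 31q_D.
∂π/∂q_D = 157 − 4q_D − q_A = 0 ⇒ q_D = 39.25 − 0.25q_A.
The game is symmetric, so in equilibrium q_A = q_D: the reaction function gives 1.25q_D = 39.25, hence q_D = 31.4.
P_D = 188 − 2·31.4 − 31.4 = 93.8.

93.8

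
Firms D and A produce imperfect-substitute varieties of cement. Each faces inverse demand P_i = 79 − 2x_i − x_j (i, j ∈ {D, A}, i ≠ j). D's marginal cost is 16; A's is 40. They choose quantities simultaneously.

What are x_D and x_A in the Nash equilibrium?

14.2, 6.2

Firm D's profit: π = x_D(79 − 2x_D − x_A) − 16x_D.
∂π/∂x_D = 63 − 4x_D − x_A = 0 ⇒ x_D = 15.75 − 0.25x_A.
Similarly x_A = 9.75 − 0.25x_D.
Plugging x_A into D's best response: x_D = 15.75 − 0.25(9.75 − 0.25x_D) ⇒ 0.9375x_D = 13.3125, so x_D = 14.2.
Then x_A = 9.75 − 0.25·14.2 = 6.2.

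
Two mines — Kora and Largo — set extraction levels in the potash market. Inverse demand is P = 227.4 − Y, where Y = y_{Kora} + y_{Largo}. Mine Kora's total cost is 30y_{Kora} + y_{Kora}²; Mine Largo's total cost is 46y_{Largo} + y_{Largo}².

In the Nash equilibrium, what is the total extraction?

75.76

Mine Kora's profit: π = y_{Kora}(227.4 − (y_{Kora} + y_{Largo})) − 30y_{Kora} − y_{Kora}².
∂π/∂y_{Kora} = 197.4 − 4y_{Kora} − y_{Largo} = 0, so y_{Kora} = 49.35 − 0.25y_{Largo}.
By the same steps for Largo: y_{Largo} = 45.35 − 0.25y_{Kora}.
Plugging y_{Largo} into Kora's best response: y_{Kora} = 49.35 − 0.25(45.35 − 0.25y_{Kora}) ⇒ 0.9375y_{Kora} = 38.0125, so y_{Kora} = 3041/75.
Then y_{Largo} = 45.35 − 0.25·(3041/75) = 2641/75.
Total extraction: 3041/75 + 2641/75 = 75.76.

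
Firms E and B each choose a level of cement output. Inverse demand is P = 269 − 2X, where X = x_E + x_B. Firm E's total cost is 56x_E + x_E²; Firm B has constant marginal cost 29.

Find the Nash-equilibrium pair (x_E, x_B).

Firm E's profit: π = x_E(269 − 2(x_E + x_B)) − 56x_E − x_E².
∂π/∂x_E = 213 − 6x_E − 2x_B = 0, so x_E = 35.5 − (1/3)x_B.
For B: ∂π/∂x_B = 240 − 4x_B − 2x_E = 0 ⇒ x_B = 60 − 0.5x_E.
Substituting the second reaction function into the first: x_E = 35.5 − (1/3)(60 − 0.5x_E), which gives (5/6)x_E = 15.5 ⇒ x_E = 18.6.
Then x_B = 60 − 0.5·18.6 = 50.7.

18.6, 50.7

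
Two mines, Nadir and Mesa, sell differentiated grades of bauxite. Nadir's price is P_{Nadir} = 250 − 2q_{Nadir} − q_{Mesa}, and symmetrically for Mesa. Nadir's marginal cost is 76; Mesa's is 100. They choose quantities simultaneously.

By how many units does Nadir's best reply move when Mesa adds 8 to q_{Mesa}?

-2

Mine Nadir's profit: π = q_{Nadir}(250 − 2q_{Nadir} − q_{Mesa}) − 76q_{Nadir}.
∂π/∂q_{Nadir} = 174 − 4q_{Nadir} − q_{Mesa} = 0 ⇒ q_{Nadir} = 43.5 − 0.25q_{Mesa}.
The reaction-function slope is −0.25, so an 8-unit rise in q_{Mesa} moves q_{Nadir} by −0.25 × 8 = −2. Nadir's best response falls — the actions are strategic substitutes.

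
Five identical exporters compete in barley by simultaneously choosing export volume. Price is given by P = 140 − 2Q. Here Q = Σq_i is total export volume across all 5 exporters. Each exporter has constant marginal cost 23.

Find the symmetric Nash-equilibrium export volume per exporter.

A representative exporter's profit is π_i = q_i(140 − 2Q) − 23q_i, with Q = q_i + Σ_{j≠i} q_j.
First-order condition: 117 − 4q_i − 2Σ_{j≠i} q_j = 0.
With identical exporters, set every q_j = q: then 117 − 4q − 8q = 0, i.e. q = 117/12 = 9.75.

9.75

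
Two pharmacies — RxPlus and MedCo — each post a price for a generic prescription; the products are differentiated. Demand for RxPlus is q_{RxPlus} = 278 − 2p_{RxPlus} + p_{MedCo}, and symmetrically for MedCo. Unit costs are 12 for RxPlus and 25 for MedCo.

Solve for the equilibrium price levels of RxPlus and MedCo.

102.4, 107.6

RxPlus's profit: π = (p_{RxPlus} − 12)(278 − 2p_{RxPlus} + p_{MedCo}).
∂π/∂p_{RxPlus} = 302 − 4p_{RxPlus} + p_{MedCo} = 0 ⇒ p_{RxPlus} = 75.5 + 0.25p_{MedCo}.
Similarly p_{MedCo} = 82 + 0.25p_{RxPlus}.
Plugging p_{MedCo} into RxPlus's best response: p_{RxPlus} = 75.5 + 0.25(82 + 0.25p_{RxPlus}) ⇒ 0.9375p_{RxPlus} = 96, so p_{RxPlus} = 102.4.
Then p_{MedCo} = 82 + 0.25·102.4 = 107.6.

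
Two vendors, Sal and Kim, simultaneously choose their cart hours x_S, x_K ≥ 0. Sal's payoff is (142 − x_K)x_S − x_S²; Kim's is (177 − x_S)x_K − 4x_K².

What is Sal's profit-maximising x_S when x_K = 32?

Expanding Sal's payoff: 142x_S − x_Kx_S − x_S².
∂π/∂x_S = 142 − x_K − 2x_S = 0, so x_S = 71 − 0.5x_K.
At x_K = 32: x_S = 71 − 0.5·32 = 55.

55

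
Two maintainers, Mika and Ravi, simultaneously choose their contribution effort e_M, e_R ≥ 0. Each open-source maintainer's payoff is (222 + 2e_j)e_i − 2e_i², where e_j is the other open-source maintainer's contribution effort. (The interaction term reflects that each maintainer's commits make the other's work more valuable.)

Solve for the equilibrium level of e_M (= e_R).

111

Mika's payoff is (222 + 2e_R)e_M − 2e_M².
∂π/∂e_M = 222 + 2e_R − 4e_M = 0, so e_M = 55.5 + 0.5e_R.
Setting e_M = e_R in the reaction function: e_M = 55.5 + 0.5e_M, so e_M = 55.5 / 0.5 = 111.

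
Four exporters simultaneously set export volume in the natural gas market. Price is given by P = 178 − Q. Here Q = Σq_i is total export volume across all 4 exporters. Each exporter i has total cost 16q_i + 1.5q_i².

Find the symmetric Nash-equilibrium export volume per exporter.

20.25

A representative exporter's profit is π_i = q_i(178 − Q) − 16q_i − 1.5q_i², with Q = q_i + Σ_{j≠i} q_j.
First-order condition: 162 − 5q_i − Σ_{j≠i} q_j = 0.
Imposing symmetry (q_j = q for all j) turns Σ_{j≠i} q_j into 3q, so 162 = 8q and q = 20.25.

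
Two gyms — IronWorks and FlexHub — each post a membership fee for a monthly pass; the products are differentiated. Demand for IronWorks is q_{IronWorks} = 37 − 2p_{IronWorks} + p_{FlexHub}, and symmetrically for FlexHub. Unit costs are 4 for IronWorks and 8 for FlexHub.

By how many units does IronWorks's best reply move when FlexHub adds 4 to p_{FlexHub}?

1

IronWorks's profit: π = (p_{IronWorks} − 4)(37 − 2p_{IronWorks} + p_{FlexHub}).
∂π/∂p_{IronWorks} = 45 − 4p_{IronWorks} + p_{FlexHub} = 0 ⇒ p_{IronWorks} = 11.25 + 0.25p_{FlexHub}.
The reaction-function slope is 0.25, so a 4-unit rise in p_{FlexHub} moves p_{IronWorks} by 0.25 × 4 = 1. IronWorks's best response rises — the actions are strategic complements.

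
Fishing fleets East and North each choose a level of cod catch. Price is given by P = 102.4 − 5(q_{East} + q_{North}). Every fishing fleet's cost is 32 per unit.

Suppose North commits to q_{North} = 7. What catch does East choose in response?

3.54

Fishing fleet East's profit: π = q_{East}(102.4 − 5(q_{East} + q_{North})) − 32q_{East}.
∂π/∂q_{East} = 70.4 − 10q_{East} − 5q_{North} = 0, so q_{East} = 7.04 − 0.5q_{North}.
At q_{North} = 7: q_{East} = 7.04 − 0.5·7 = 3.54.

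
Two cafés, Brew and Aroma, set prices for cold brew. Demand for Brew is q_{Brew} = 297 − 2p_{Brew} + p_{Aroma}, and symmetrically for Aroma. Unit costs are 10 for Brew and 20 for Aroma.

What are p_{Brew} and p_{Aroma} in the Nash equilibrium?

107, 111

Brew's profit: π = (p_{Brew} − 10)(297 − 2p_{Brew} + p_{Aroma}).
∂π/∂p_{Brew} = 317 − 4p_{Brew} + p_{Aroma} = 0 ⇒ p_{Brew} = 79.25 + 0.25p_{Aroma}.
Similarly p_{Aroma} = 84.25 + 0.25p_{Brew}.
Solving the two reaction functions simultaneously: (1 − (0.25)(0.25))p_{Brew} = 79.25 + 0.25·84.25, so 0.9375p_{Brew} = 100.3125 and p_{Brew} = 107.
Then p_{Aroma} = 84.25 + 0.25·107 = 111.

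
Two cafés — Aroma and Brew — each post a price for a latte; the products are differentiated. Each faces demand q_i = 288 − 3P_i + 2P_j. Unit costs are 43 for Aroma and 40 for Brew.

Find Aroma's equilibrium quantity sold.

Aroma's profit: π = (P_{Aroma} − 43)(288 − 3P_{Aroma} + 2P_{Brew}).
∂π/∂P_{Aroma} = 417 − 6P_{Aroma} + 2P_{Brew} = 0 ⇒ P_{Aroma} = 69.5 + (1/3)P_{Brew}.
Similarly P_{Brew} = 68 + (1/3)P_{Aroma}.
Plugging P_{Brew} into Aroma's best response: P_{Aroma} = 69.5 + (1/3)(68 + (1/3)P_{Aroma}) ⇒ (8/9)P_{Aroma} = 553/6, so P_{Aroma} = 103.6875.
Then P_{Brew} = 68 + (1/3)·103.6875 = 102.5625.
q_{Aroma} = 288 − 3·103.6875 + 2·102.5625 = 182.0625.

182.0625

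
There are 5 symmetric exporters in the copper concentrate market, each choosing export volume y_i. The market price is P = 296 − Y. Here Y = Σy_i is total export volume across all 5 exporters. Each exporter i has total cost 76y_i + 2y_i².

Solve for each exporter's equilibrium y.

22

A representative exporter's profit is π_i = y_i(296 − Y) − 76y_i − 2y_i², with Y = y_i + Σ_{j≠i} y_j.
First-order condition: 220 − 6y_i − Σ_{j≠i} y_j = 0.
Imposing symmetry (y_j = y for all j) turns Σ_{j≠i} y_j into 4y, so 220 = 10y and y = 22.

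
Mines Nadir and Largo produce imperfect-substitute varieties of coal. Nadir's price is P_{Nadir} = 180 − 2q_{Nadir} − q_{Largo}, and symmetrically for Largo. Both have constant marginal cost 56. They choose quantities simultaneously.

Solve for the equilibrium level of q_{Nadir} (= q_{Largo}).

24.8

Mine Nadir's profit: π = q_{Nadir}(180 − 2q_{Nadir} − q_{Largo}) − 56q_{Nadir}.
∂π/∂q_{Nadir} = 124 − 4q_{Nadir} − q_{Largo} = 0 ⇒ q_{Nadir} = 31 − 0.25q_{Largo}.
The game is symmetric, so in equilibrium q_{Largo} = q_{Nadir}: the reaction function gives 1.25q_{Nadir} = 31, hence q_{Nadir} = 24.8.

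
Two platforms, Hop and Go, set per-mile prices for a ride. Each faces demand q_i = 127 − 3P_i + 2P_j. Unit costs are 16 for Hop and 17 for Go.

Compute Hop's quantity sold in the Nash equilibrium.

83.8125

Hop's profit: π = (P_{Hop} − 16)(127 − 3P_{Hop} + 2P_{Go}).
∂π/∂P_{Hop} = 175 − 6P_{Hop} + 2P_{Go} = 0 ⇒ P_{Hop} = 175/6 + (1/3)P_{Go}.
Similarly P_{Go} = 89/3 + (1/3)P_{Hop}.
Plugging P_{Go} into Hop's best response: P_{Hop} = 175/6 + (1/3)(89/3 + (1/3)P_{Hop}) ⇒ (8/9)P_{Hop} = 703/18, so P_{Hop} = 43.9375.
Then P_{Go} = 89/3 + (1/3)·43.9375 = 44.3125.
q_{Hop} = 127 − 3·43.9375 + 2·44.3125 = 83.8125.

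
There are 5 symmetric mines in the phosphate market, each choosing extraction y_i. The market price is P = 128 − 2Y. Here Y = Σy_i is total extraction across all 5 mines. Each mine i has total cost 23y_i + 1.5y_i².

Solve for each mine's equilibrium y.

7

A representative mine's profit is π_i = y_i(128 − 2Y) − 23y_i − 1.5y_i², with Y = y_i + Σ_{j≠i} y_j.
First-order condition: 105 − 7y_i − 2Σ_{j≠i} y_j = 0.
With identical mines, set every y_j = y: then 105 − 7y − 8y = 0, i.e. y = 105/15 = 7.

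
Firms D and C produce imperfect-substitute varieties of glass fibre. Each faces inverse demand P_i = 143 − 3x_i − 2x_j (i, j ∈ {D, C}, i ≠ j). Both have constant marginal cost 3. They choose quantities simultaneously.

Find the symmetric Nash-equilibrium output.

17.5

Firm D's profit: π = x_D(143 − 3x_D − 2x_C) − 3x_D.
∂π/∂x_D = 140 − 6x_D − 2x_C = 0 ⇒ x_D = 70/3 − (1/3)x_C.
Setting x_D = x_C in the reaction function: x_D = 70/3 − (1/3)x_D, so x_D = (70/3) / (4/3) = 17.5.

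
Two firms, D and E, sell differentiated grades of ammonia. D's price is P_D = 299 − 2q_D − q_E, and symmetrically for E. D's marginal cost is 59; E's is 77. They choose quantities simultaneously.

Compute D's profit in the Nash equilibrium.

Firm D's profit: π = q_D(299 − 2q_D − q_E) − 59q_D.
∂π/∂q_D = 240 − 4q_D − q_E = 0 ⇒ q_D = 60 − 0.25q_E.
Similarly q_E = 55.5 − 0.25q_D.
Solving the two reaction functions simultaneously: (1 − (−0.25)(−0.25))q_D = 60 − 0.25·55.5, so 0.9375q_D = 46.125 and q_D = 49.2.
Then q_E = 55.5 − 0.25·49.2 = 43.2.
P_D = 299 − 2·49.2 − 43.2 = 157.4.
Profit = (157.4 − 59)·49.2 = 4841.28.

4841.28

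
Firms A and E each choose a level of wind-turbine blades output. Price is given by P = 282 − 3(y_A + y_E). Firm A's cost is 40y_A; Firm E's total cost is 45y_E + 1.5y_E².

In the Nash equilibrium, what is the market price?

137.8

Firm A's profit: π = y_A(282 − 3(y_A + y_E)) − 40y_A.
∂π/∂y_A = 242 − 6y_A − 3y_E = 0, so y_A = 121/3 − 0.5y_E.
For E: ∂π/∂y_E = 237 − 9y_E − 3y_A = 0 ⇒ y_E = 79/3 − (1/3)y_A.
Substituting the second reaction function into the first: y_A = 121/3 − 0.5(79/3 − (1/3)y_A), which gives (5/6)y_A = 163/6 ⇒ y_A = 32.6.
Then y_E = 79/3 − (1/3)·32.6 = 232/15.
Equilibrium price: P = 282 − 3·(721/15) = 137.8.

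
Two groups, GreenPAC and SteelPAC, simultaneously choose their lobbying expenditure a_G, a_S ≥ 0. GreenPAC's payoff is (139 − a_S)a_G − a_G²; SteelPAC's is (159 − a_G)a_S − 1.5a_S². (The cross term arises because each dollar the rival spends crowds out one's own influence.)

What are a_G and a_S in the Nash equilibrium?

Expanding GreenPAC's payoff: 139a_G − a_Sa_G − a_G².
∂π/∂a_G = 139 − a_S − 2a_G = 0, so a_G = 69.5 − 0.5a_S.
Likewise for SteelPAC: a_S = 53 − (1/3)a_G.
Plugging a_S into GreenPAC's best response: a_G = 69.5 − 0.5(53 − (1/3)a_G) ⇒ (5/6)a_G = 43, so a_G = 51.6.
Then a_S = 53 − (1/3)·51.6 = 35.8.

51.6, 35.8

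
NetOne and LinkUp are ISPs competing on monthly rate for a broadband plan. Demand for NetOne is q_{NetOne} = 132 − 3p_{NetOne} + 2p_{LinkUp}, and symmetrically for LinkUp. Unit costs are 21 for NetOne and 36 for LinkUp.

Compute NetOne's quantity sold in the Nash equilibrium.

91.6875

NetOne's profit: π = (p_{NetOne} − 21)(132 − 3p_{NetOne} + 2p_{LinkUp}).
∂π/∂p_{NetOne} = 195 − 6p_{NetOne} + 2p_{LinkUp} = 0 ⇒ p_{NetOne} = 32.5 + (1/3)p_{LinkUp}.
Similarly p_{LinkUp} = 40 + (1/3)p_{NetOne}.
Plugging p_{LinkUp} into NetOne's best response: p_{NetOne} = 32.5 + (1/3)(40 + (1/3)p_{NetOne}) ⇒ (8/9)p_{NetOne} = 275/6, so p_{NetOne} = 51.5625.
Then p_{LinkUp} = 40 + (1/3)·51.5625 = 57.1875.
q_{NetOne} = 132 − 3·51.5625 + 2·57.1875 = 91.6875.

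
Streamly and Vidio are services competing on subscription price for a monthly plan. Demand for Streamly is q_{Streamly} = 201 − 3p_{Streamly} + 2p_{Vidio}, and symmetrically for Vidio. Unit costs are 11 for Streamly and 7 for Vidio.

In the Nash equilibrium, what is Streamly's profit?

Streamly's profit: π = (p_{Streamly} − 11)(201 − 3p_{Streamly} + 2p_{Vidio}).
∂π/∂p_{Streamly} = 234 − 6p_{Streamly} + 2p_{Vidio} = 0 ⇒ p_{Streamly} = 39 + (1/3)p_{Vidio}.
Similarly p_{Vidio} = 37 + (1/3)p_{Streamly}.
Solving the two reaction functions simultaneously: (1 − (1/3)(1/3))p_{Streamly} = 39 + (1/3)·37, so (8/9)p_{Streamly} = 154/3 and p_{Streamly} = 57.75.
Then p_{Vidio} = 37 + (1/3)·57.75 = 56.25.
q_{Streamly} = 201 − 3·57.75 + 2·56.25 = 140.25.
Profit = (57.75 − 11)·140.25 = 6556.6875.

6556.6875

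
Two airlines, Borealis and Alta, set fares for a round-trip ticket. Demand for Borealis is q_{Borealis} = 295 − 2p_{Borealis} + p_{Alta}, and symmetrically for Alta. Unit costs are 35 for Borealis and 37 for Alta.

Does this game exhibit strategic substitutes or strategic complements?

strategic complements

Borealis's profit: π = (p_{Borealis} − 35)(295 − 2p_{Borealis} + p_{Alta}).
∂π/∂p_{Borealis} = 365 − 4p_{Borealis} + p_{Alta} = 0 ⇒ p_{Borealis} = 91.25 + 0.25p_{Alta}.
The best-response slope dp_{Borealis}/dp_{Alta} = 0.25 > 0: the reaction function is upward-sloping, so the choices are strategic complements.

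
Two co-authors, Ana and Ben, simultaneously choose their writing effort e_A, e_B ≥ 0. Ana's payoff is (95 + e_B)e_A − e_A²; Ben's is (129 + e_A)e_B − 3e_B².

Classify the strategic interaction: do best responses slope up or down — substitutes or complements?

Expanding Ana's payoff: 95e_A + e_Be_A − e_A².
∂π/∂e_A = 95 + e_B − 2e_A = 0, so e_A = 47.5 + 0.5e_B.
The best-response slope de_A/de_B = 0.5 > 0: the reaction function is upward-sloping, so the choices are strategic complements.

strategic complements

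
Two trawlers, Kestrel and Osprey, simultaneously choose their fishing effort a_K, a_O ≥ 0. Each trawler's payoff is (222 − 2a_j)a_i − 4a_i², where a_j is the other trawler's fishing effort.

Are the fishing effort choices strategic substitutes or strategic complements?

Kestrel's payoff is (222 − 2a_O)a_K − 4a_K².
∂π/∂a_K = 222 − 2a_O − 8a_K = 0, so a_K = 27.75 − 0.25a_O.
The best-response slope da_K/da_O = −0.25 < 0: the reaction function is downward-sloping, so the choices are strategic substitutes.

strategic substitutes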